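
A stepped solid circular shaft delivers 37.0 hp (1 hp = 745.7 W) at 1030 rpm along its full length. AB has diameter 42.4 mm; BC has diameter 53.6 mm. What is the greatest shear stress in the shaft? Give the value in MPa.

ω = 2π·1030/60 = 107.9 rad/s, so T = P/ω = 37.0×745.7 / 107.9 = 255.8 N·m.
Under the same torque, τ_max = 16T/(πd³) is largest where d is smallest — segment AB (d = 42.4 mm).
τ_max = 16·255.8/(π·(0.0424)³) = 1.709×10^7 Pa.

17.1 MPa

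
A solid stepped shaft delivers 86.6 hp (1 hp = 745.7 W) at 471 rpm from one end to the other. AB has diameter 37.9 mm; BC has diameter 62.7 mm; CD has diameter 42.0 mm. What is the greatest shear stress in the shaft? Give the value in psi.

17800 psi

ω = 2π·471/60 = 49.32 rad/s, so T = P/ω = 86.6×745.7 / 49.32 = 1309 N·m.
Under the same torque, τ_max = 16T/(πd³) is largest where d is smallest — segment AB (d = 37.9 mm).
τ_max = 16·1309/(π·(0.0379)³) = 1.225×10^8 Pa.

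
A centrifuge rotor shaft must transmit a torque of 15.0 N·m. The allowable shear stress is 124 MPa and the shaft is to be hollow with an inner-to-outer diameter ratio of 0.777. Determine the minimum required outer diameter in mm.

9.90 mm

For a hollow shaft with d_i/d_o = 0.777: τ_max = 16T/(π d_o³ (1−k⁴)), so d_o = [16T/(π τ_allow (1−k⁴))]^(1/3) = [16·15.00/(π·1.24×10^8·0.6355)]^(1/3) = 0.009897 m.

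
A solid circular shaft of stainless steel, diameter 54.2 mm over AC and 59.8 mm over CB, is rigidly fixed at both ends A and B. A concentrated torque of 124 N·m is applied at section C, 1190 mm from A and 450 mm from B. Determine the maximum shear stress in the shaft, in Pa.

2.35e6 Pa

Compatibility: T_A·a/J_AC = T_B·b/J_CB with T_A + T_B = T₀.
J_AC = 8.47×10^-7 m⁴, J_CB = 1.26×10^-6 m⁴, so T_A = T₀·(J_AC/a)/((J_AC/a)+(J_CB/b)) = 25.21 N·m, T_B = 98.79 N·m.
τ in each portion: τ_AC = 8.06×10^5 Pa, τ_CB = 2.35×10^6 Pa; maximum is in CB.
τ_max = T_CB·r/J = 98.79·0.0299/1.26×10^-6 = 2.353×10^6 Pa.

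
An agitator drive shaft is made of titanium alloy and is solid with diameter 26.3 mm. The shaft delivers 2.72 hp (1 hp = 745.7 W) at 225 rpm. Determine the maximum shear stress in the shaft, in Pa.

ω = 2π·225/60 = 23.56 rad/s, so T = P/ω = 2.72×745.7 / 23.56 = 86.08 N·m.
J = πd⁴/32 = π(0.0263)⁴/32 = 4.697×10^-8 m⁴.
τ_max = T·r/J = 86.08 × 0.0132 / 4.697×10^-8 = 2.410×10^7 Pa.

2.41e7 Pa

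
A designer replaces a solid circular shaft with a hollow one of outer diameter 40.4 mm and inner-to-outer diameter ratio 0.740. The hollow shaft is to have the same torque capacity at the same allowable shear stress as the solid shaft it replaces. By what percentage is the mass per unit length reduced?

Equal τ_max and T ⇒ the solid shaft needs d_s³ = d_o³(1−k⁴), so d_s = 40.4·(1−0.740⁴)^(1/3) = 35.87 mm.
Area ratio A_h/A_s = d_o²(1−k²)/d_s² = (1−k²)/(1−k⁴)^(2/3) = 0.5738.
Mass saving = 1 − 0.5738 = 42.6 %.

42.6 %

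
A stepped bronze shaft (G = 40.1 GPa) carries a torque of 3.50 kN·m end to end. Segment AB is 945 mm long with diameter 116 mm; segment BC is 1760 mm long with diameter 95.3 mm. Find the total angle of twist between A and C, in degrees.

J_AB = π(0.116)⁴/32 = 1.78×10^-5 m⁴; J_BC = π(0.0953)⁴/32 = 8.10×10^-6 m⁴.
θ = (T/G)·Σ L_i/J_i = (3500/40.1×10⁹)·(0.945/1.78×10^-5 + 1.76/8.10×10^-6) = 0.02361 rad.

1.35°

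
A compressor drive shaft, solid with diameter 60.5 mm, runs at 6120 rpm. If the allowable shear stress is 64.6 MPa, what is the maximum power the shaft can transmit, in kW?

1800 kW

J = πd⁴/32 = π(0.0605)⁴/32 = 1.315×10^-6 m⁴.
T_max = τ_allow·J/r = 6.46×10^7 × 1.315×10^-6 / 0.0302 = 2809 N·m.
ω = 2π·6120/60 = 640.9 rad/s, so P_max = T_max·ω = 1.800×10^6 W.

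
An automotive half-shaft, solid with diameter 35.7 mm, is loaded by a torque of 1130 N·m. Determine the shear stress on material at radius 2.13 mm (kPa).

J = πd⁴/32 = π(0.0357)⁴/32 = 1.595×10^-7 m⁴.
Shear stress varies linearly with radius: τ = T·r/J = 1130 × 0.00213 / 1.595×10^-7 = 1.509×10^7 Pa.

15100 kPa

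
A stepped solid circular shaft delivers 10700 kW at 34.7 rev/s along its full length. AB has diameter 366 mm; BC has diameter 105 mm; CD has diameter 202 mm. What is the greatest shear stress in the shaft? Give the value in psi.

ω = 2π·34.7 = 218.0 rad/s, so T = P/ω = 10700×10³ / 218.0 = 49080 N·m.
Under the same torque, τ_max = 16T/(πd³) is largest where d is smallest — segment BC (d = 105 mm).
τ_max = 16·49080/(π·(0.105)³) = 2.159×10^8 Pa.

31300 psi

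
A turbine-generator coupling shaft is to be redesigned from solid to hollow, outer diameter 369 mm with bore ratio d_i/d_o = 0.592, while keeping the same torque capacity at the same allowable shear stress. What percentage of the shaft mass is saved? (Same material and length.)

29.1 %

Equal τ_max and T ⇒ the solid shaft needs d_s³ = d_o³(1−k⁴), so d_s = 369·(1−0.592⁴)^(1/3) = 353.2 mm.
Area ratio A_h/A_s = d_o²(1−k²)/d_s² = (1−k²)/(1−k⁴)^(2/3) = 0.7088.
Mass saving = 1 − 0.7088 = 29.1 %.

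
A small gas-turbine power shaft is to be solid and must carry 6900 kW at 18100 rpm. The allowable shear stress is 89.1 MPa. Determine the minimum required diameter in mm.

ω = 2π·18100/60 = 1895 rad/s, so T = P/ω = 6900×10³ / 1895 = 3640 N·m.
For a solid shaft τ_max = 16T/(πd³), so d = (16T/(π τ_allow))^(1/3) = (16·3640/(π·8.91×10^7))^(1/3) = 0.05926 m.

59.3 mm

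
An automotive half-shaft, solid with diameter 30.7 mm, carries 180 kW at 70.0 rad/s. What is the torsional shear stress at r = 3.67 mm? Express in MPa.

108 MPa

ω = 70.0 rad/s, so T = P/ω = 180×10³ / 70.00 = 2571 N·m.
J = πd⁴/32 = π(0.0307)⁴/32 = 8.721×10^-8 m⁴.
Shear stress varies linearly with radius: τ = T·r/J = 2571 × 0.00367 / 8.721×10^-8 = 1.082×10^8 Pa.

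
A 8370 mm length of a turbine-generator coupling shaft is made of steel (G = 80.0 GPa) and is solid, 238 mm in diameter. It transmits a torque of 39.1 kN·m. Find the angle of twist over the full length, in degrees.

0.744°

J = πd⁴/32 = π(0.238)⁴/32 = 3.150×10^-4 m⁴.
θ = T·L/(G·J) = 39100 × 8.37 / (80.0×10⁹ × 3.150×10^-4) = 0.01299 rad.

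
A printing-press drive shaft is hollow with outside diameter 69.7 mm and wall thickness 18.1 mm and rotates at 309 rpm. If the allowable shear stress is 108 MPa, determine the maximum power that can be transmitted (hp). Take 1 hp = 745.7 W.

295 hp

J = π(d_o⁴ − d_i⁴)/32 = π(0.0697⁴ − 0.0335⁴)/32 = 2.193×10^-6 m⁴.
T_max = τ_allow·J/r = 1.08×10^8 × 2.193×10^-6 / 0.0348 = 6797 N·m.
ω = 2π·309/60 = 32.36 rad/s, so P_max = T_max·ω = 2.199×10^5 W.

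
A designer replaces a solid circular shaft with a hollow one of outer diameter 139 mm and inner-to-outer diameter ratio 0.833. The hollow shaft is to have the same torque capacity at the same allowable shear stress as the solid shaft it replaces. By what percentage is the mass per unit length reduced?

Equal τ_max and T ⇒ the solid shaft needs d_s³ = d_o³(1−k⁴), so d_s = 139·(1−0.833⁴)^(1/3) = 111.7 mm.
Area ratio A_h/A_s = d_o²(1−k²)/d_s² = (1−k²)/(1−k⁴)^(2/3) = 0.4743.
Mass saving = 1 − 0.4743 = 52.6 %.

52.6 %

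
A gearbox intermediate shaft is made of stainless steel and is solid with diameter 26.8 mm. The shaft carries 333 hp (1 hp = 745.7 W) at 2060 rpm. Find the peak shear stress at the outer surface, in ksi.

44.2 ksi

ω = 2π·2060/60 = 215.7 rad/s, so T = P/ω = 333×745.7 / 215.7 = 1151 N·m.
J = πd⁴/32 = π(0.0268)⁴/32 = 5.065×10^-8 m⁴.
τ_max = T·r/J = 1151 × 0.0134 / 5.065×10^-8 = 3.046×10^8 Pa.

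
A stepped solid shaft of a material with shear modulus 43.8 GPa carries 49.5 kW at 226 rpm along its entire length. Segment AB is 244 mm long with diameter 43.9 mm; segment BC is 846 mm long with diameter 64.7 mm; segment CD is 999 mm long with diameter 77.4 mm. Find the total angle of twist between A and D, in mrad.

ω = 2π·226/60 = 23.67 rad/s, so T = P/ω = 49.5×10³ / 23.67 = 2092 N·m.
J_AB = π(0.0439)⁴/32 = 3.65×10^-7 m⁴; J_BC = π(0.0647)⁴/32 = 1.72×10^-6 m⁴; J_CD = π(0.0774)⁴/32 = 3.52×10^-6 m⁴.
θ = (T/G)·Σ L_i/J_i = (2092/43.8×10⁹)·(0.244/3.65×10^-7 + 0.846/1.72×10^-6 + 0.999/3.52×10^-6) = 0.06898 rad.

69.0 mrad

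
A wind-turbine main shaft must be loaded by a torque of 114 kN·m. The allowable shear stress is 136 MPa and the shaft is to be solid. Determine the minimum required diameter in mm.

162 mm

For a solid shaft τ_max = 16T/(πd³), so d = (16T/(π τ_allow))^(1/3) = (16·114000/(π·1.36×10^8))^(1/3) = 0.1622 m.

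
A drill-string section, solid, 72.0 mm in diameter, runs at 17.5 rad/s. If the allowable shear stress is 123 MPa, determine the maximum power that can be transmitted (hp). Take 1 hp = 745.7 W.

J = πd⁴/32 = π(0.0720)⁴/32 = 2.638×10^-6 m⁴.
T_max = τ_allow·J/r = 1.23×10^8 × 2.638×10^-6 / 0.0360 = 9014 N·m.
ω = 17.5 rad/s, so P_max = T_max·ω = 1.578×10^5 W.

212 hp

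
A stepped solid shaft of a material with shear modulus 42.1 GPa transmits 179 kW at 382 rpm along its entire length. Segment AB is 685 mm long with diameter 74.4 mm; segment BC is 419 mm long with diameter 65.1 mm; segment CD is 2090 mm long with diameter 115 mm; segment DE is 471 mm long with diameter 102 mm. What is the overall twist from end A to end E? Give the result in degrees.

ω = 2π·382/60 = 40.00 rad/s, so T = P/ω = 179×10³ / 40.00 = 4475 N·m.
J_AB = π(0.0744)⁴/32 = 3.01×10^-6 m⁴; J_BC = π(0.0651)⁴/32 = 1.76×10^-6 m⁴; J_CD = π(0.115)⁴/32 = 1.72×10^-5 m⁴; J_DE = π(0.102)⁴/32 = 1.06×10^-5 m⁴.
θ = (T/G)·Σ L_i/J_i = (4475/42.1×10⁹)·(0.685/3.01×10^-6 + 0.419/1.76×10^-6 + 2.09/1.72×10^-5 + 0.471/1.06×10^-5) = 0.06711 rad.

3.84°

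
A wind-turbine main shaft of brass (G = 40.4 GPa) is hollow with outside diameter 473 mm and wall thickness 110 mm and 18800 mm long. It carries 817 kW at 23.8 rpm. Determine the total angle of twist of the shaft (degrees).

ω = 2π·23.8/60 = 2.492 rad/s, so T = P/ω = 817×10³ / 2.492 = 327800 N·m.
J = π(d_o⁴ − d_i⁴)/32 = π(0.473⁴ − 0.253⁴)/32 = 4.512×10^-3 m⁴.
θ = T·L/(G·J) = 327800 × 18.8 / (40.4×10⁹ × 4.512×10^-3) = 0.03381 rad.

1.94°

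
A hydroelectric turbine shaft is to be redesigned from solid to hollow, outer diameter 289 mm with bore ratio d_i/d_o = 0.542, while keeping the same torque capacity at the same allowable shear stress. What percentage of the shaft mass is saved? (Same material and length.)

25.0 %

Equal τ_max and T ⇒ the solid shaft needs d_s³ = d_o³(1−k⁴), so d_s = 289·(1−0.542⁴)^(1/3) = 280.4 mm.
Area ratio A_h/A_s = d_o²(1−k²)/d_s² = (1−k²)/(1−k⁴)^(2/3) = 0.7500.
Mass saving = 1 − 0.7500 = 25.0 %.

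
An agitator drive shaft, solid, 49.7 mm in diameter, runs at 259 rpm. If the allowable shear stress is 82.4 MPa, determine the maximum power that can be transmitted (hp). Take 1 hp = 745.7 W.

J = πd⁴/32 = π(0.0497)⁴/32 = 5.990×10^-7 m⁴.
T_max = τ_allow·J/r = 8.24×10^7 × 5.990×10^-7 / 0.0249 = 1986 N·m.
ω = 2π·259/60 = 27.12 rad/s, so P_max = T_max·ω = 5.387×10^4 W.

72.2 hp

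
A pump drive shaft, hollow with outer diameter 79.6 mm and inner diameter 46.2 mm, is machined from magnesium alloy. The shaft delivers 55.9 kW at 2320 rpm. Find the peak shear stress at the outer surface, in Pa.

2.62e6 Pa

ω = 2π·2320/60 = 242.9 rad/s, so T = P/ω = 55.9×10³ / 242.9 = 230.1 N·m.
J = π(d_o⁴ − d_i⁴)/32 = π(0.0796⁴ − 0.0462⁴)/32 = 3.494×10^-6 m⁴.
τ_max = T·r/J = 230.1 × 0.0398 / 3.494×10^-6 = 2.621×10^6 Pa.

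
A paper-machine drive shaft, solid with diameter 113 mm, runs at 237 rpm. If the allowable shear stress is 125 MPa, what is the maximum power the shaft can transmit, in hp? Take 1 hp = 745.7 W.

1180 hp

J = πd⁴/32 = π(0.113)⁴/32 = 1.601×10^-5 m⁴.
T_max = τ_allow·J/r = 1.25×10^8 × 1.601×10^-5 / 0.0565 = 35410 N·m.
ω = 2π·237/60 = 24.82 rad/s, so P_max = T_max·ω = 8.789×10^5 W.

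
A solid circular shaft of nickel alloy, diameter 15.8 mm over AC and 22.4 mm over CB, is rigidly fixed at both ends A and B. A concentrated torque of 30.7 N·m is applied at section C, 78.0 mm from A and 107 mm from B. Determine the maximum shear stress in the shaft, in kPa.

10400 kPa

Compatibility: T_A·a/J_AC = T_B·b/J_CB with T_A + T_B = T₀.
J_AC = 6.12×10^-9 m⁴, J_CB = 2.47×10^-8 m⁴, so T_A = T₀·(J_AC/a)/((J_AC/a)+(J_CB/b)) = 7.782 N·m, T_B = 22.92 N·m.
τ in each portion: τ_AC = 1.00×10^7 Pa, τ_CB = 1.04×10^7 Pa; maximum is in CB.
τ_max = T_CB·r/J = 22.92·0.0112/2.47×10^-8 = 1.038×10^7 Pa.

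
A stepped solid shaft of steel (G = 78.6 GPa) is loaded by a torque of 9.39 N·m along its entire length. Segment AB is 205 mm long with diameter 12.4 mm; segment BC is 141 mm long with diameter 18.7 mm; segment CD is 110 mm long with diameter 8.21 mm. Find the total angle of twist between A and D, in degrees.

J_AB = π(0.0124)⁴/32 = 2.32×10^-9 m⁴; J_BC = π(0.0187)⁴/32 = 1.20×10^-8 m⁴; J_CD = π(0.00821)⁴/32 = 4.46×10^-10 m⁴.
θ = (T/G)·Σ L_i/J_i = (9.390/78.6×10⁹)·(0.205/2.32×10^-9 + 0.141/1.20×10^-8 + 0.110/4.46×10^-10) = 0.04142 rad.

2.37°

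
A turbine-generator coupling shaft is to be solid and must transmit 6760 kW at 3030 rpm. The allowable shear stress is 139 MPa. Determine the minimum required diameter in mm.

92.1 mm

ω = 2π·3030/60 = 317.3 rad/s, so T = P/ω = 6760×10³ / 317.3 = 21300 N·m.
For a solid shaft τ_max = 16T/(πd³), so d = (16T/(π τ_allow))^(1/3) = (16·21300/(π·1.39×10^8))^(1/3) = 0.09208 m.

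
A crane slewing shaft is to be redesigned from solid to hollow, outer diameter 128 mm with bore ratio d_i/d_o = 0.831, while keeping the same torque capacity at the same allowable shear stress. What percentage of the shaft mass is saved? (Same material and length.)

Equal τ_max and T ⇒ the solid shaft needs d_s³ = d_o³(1−k⁴), so d_s = 128·(1−0.831⁴)^(1/3) = 103.1 mm.
Area ratio A_h/A_s = d_o²(1−k²)/d_s² = (1−k²)/(1−k⁴)^(2/3) = 0.4766.
Mass saving = 1 − 0.4766 = 52.3 %.

52.3 %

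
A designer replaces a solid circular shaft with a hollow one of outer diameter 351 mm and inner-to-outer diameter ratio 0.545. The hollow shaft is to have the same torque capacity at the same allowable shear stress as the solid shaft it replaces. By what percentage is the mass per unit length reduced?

25.2 %

Equal τ_max and T ⇒ the solid shaft needs d_s³ = d_o³(1−k⁴), so d_s = 351·(1−0.545⁴)^(1/3) = 340.4 mm.
Area ratio A_h/A_s = d_o²(1−k²)/d_s² = (1−k²)/(1−k⁴)^(2/3) = 0.7476.
Mass saving = 1 − 0.7476 = 25.2 %.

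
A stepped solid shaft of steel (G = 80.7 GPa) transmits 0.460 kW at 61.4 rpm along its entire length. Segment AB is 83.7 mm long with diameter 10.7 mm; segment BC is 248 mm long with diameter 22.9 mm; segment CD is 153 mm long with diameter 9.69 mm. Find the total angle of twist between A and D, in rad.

ω = 2π·61.4/60 = 6.430 rad/s, so T = P/ω = 0.460×10³ / 6.430 = 71.54 N·m.
J_AB = π(0.0107)⁴/32 = 1.29×10^-9 m⁴; J_BC = π(0.0229)⁴/32 = 2.70×10^-8 m⁴; J_CD = π(0.00969)⁴/32 = 8.66×10^-10 m⁴.
θ = (T/G)·Σ L_i/J_i = (71.54/80.7×10⁹)·(0.0837/1.29×10^-9 + 0.248/2.70×10^-8 + 0.153/8.66×10^-10) = 0.2225 rad.

0.223 rad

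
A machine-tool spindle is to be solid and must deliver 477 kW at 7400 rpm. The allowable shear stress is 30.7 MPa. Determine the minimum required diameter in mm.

46.7 mm

ω = 2π·7400/60 = 774.9 rad/s, so T = P/ω = 477×10³ / 774.9 = 615.5 N·m.
For a solid shaft τ_max = 16T/(πd³), so d = (16T/(π τ_allow))^(1/3) = (16·615.5/(π·3.07×10^7))^(1/3) = 0.04674 m.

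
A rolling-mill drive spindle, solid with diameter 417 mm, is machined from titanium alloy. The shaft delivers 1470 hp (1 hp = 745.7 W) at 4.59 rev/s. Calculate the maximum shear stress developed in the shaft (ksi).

0.387 ksi

ω = 2π·4.59 = 28.84 rad/s, so T = P/ω = 1470×745.7 / 28.84 = 38010 N·m.
J = πd⁴/32 = π(0.417)⁴/32 = 2.969×10^-3 m⁴.
τ_max = T·r/J = 38010 × 0.208 / 2.969×10^-3 = 2.670×10^6 Pa.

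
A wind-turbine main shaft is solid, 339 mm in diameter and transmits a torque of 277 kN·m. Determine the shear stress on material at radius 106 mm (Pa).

J = πd⁴/32 = π(0.339)⁴/32 = 1.297×10^-3 m⁴.
Shear stress varies linearly with radius: τ = T·r/J = 277000 × 0.106 / 1.297×10^-3 = 2.265×10^7 Pa.

2.26e7 Pa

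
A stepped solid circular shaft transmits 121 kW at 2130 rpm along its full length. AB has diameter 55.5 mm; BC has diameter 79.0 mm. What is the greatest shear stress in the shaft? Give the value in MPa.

16.2 MPa

ω = 2π·2130/60 = 223.1 rad/s, so T = P/ω = 121×10³ / 223.1 = 542.5 N·m.
Under the same torque, τ_max = 16T/(πd³) is largest where d is smallest — segment AB (d = 55.5 mm).
τ_max = 16·542.5/(π·(0.0555)³) = 1.616×10^7 Pa.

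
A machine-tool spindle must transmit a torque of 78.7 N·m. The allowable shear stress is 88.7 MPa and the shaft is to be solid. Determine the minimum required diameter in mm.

16.5 mm

For a solid shaft τ_max = 16T/(πd³), so d = (16T/(π τ_allow))^(1/3) = (16·78.70/(π·8.87×10^7))^(1/3) = 0.01653 m.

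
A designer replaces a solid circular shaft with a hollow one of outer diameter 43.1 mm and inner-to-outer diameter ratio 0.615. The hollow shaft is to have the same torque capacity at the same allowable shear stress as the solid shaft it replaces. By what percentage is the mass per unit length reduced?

31.1 %

Equal τ_max and T ⇒ the solid shaft needs d_s³ = d_o³(1−k⁴), so d_s = 43.1·(1−0.615⁴)^(1/3) = 40.94 mm.
Area ratio A_h/A_s = d_o²(1−k²)/d_s² = (1−k²)/(1−k⁴)^(2/3) = 0.6892.
Mass saving = 1 − 0.6892 = 31.1 %.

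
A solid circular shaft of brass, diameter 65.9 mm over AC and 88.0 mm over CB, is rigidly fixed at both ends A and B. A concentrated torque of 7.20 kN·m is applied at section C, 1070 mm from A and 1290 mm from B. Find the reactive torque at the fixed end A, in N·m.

Compatibility: T_A·a/J_AC = T_B·b/J_CB with T_A + T_B = T₀.
J_AC = 1.85×10^-6 m⁴, J_CB = 5.89×10^-6 m⁴, so T_A = T₀·(J_AC/a)/((J_AC/a)+(J_CB/b)) = 1979 N·m, T_B = 5221 N·m.

1980 N·m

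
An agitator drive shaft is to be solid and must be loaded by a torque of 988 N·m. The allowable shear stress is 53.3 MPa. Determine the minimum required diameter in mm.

For a solid shaft τ_max = 16T/(πd³), so d = (16T/(π τ_allow))^(1/3) = (16·988.0/(π·5.33×10^7))^(1/3) = 0.04553 m.

45.5 mm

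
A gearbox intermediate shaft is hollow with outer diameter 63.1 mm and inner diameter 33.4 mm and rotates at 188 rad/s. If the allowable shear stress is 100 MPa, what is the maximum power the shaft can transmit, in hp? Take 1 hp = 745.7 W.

J = π(d_o⁴ − d_i⁴)/32 = π(0.0631⁴ − 0.0334⁴)/32 = 1.434×10^-6 m⁴.
T_max = τ_allow·J/r = 1.00×10^8 × 1.434×10^-6 / 0.0316 = 4546 N·m.
ω = 188 rad/s, so P_max = T_max·ω = 8.546×10^5 W.

1150 hp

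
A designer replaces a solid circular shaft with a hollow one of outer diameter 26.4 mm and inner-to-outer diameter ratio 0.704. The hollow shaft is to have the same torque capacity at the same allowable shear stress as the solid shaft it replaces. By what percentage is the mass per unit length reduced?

Equal τ_max and T ⇒ the solid shaft needs d_s³ = d_o³(1−k⁴), so d_s = 26.4·(1−0.704⁴)^(1/3) = 24.03 mm.
Area ratio A_h/A_s = d_o²(1−k²)/d_s² = (1−k²)/(1−k⁴)^(2/3) = 0.6087.
Mass saving = 1 − 0.6087 = 39.1 %.

39.1 %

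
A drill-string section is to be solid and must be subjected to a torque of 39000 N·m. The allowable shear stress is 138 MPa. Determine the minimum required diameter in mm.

For a solid shaft τ_max = 16T/(πd³), so d = (16T/(π τ_allow))^(1/3) = (16·39000/(π·1.38×10^8))^(1/3) = 0.1129 m.

113 mm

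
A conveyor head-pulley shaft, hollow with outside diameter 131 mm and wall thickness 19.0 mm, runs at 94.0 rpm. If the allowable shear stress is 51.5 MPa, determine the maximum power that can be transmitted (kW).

J = π(d_o⁴ − d_i⁴)/32 = π(0.131⁴ − 0.0930⁴)/32 = 2.157×10^-5 m⁴.
T_max = τ_allow·J/r = 5.15×10^7 × 2.157×10^-5 / 0.0655 = 16960 N·m.
ω = 2π·94.0/60 = 9.844 rad/s, so P_max = T_max·ω = 1.669×10^5 W.

167 kW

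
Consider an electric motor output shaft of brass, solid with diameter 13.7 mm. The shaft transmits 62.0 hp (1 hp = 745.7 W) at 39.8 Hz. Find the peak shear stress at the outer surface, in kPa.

366000 kPa

ω = 2π·39.8 = 250.1 rad/s, so T = P/ω = 62.0×745.7 / 250.1 = 184.9 N·m.
J = πd⁴/32 = π(0.0137)⁴/32 = 3.458×10^-9 m⁴.
τ_max = T·r/J = 184.9 × 0.00685 / 3.458×10^-9 = 3.662×10^8 Pa.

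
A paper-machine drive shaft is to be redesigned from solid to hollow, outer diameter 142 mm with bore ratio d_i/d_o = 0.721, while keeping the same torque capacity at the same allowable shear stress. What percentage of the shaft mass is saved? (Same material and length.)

40.8 %

Equal τ_max and T ⇒ the solid shaft needs d_s³ = d_o³(1−k⁴), so d_s = 142·(1−0.721⁴)^(1/3) = 127.8 mm.
Area ratio A_h/A_s = d_o²(1−k²)/d_s² = (1−k²)/(1−k⁴)^(2/3) = 0.5924.
Mass saving = 1 − 0.5924 = 40.8 %.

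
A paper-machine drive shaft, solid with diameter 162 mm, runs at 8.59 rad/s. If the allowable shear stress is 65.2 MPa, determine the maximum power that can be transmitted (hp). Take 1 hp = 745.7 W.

627 hp

J = πd⁴/32 = π(0.162)⁴/32 = 6.762×10^-5 m⁴.
T_max = τ_allow·J/r = 6.52×10^7 × 6.762×10^-5 / 0.0810 = 54430 N·m.
ω = 8.59 rad/s, so P_max = T_max·ω = 4.675×10^5 W.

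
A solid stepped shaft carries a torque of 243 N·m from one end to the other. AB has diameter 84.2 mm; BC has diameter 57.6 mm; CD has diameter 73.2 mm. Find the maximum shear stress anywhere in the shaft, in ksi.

0.939 ksi

Under the same torque, τ_max = 16T/(πd³) is largest where d is smallest — segment BC (d = 57.6 mm).
τ_max = 16·243.0/(π·(0.0576)³) = 6.476×10^6 Pa.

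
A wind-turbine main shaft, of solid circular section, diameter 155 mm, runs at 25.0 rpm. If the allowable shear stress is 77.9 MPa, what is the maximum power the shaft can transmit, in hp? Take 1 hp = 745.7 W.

200 hp

J = πd⁴/32 = π(0.155)⁴/32 = 5.667×10^-5 m⁴.
T_max = τ_allow·J/r = 7.79×10^7 × 5.667×10^-5 / 0.0775 = 56960 N·m.
ω = 2π·25.0/60 = 2.618 rad/s, so P_max = T_max·ω = 1.491×10^5 W.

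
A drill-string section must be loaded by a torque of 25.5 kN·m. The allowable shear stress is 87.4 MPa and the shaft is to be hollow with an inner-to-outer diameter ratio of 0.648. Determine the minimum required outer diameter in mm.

For a hollow shaft with d_i/d_o = 0.648: τ_max = 16T/(π d_o³ (1−k⁴)), so d_o = [16T/(π τ_allow (1−k⁴))]^(1/3) = [16·25500/(π·8.74×10^7·0.8237)]^(1/3) = 0.1217 m.

122 mm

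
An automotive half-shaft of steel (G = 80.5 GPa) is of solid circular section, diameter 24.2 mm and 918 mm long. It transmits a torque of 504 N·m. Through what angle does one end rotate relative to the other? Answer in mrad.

J = πd⁴/32 = π(0.0242)⁴/32 = 3.367×10^-8 m⁴.
θ = T·L/(G·J) = 504.0 × 0.918 / (80.5×10⁹ × 3.367×10^-8) = 0.1707 rad.

171 mrad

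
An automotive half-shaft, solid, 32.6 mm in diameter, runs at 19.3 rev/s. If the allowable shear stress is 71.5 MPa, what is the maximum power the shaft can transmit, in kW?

J = πd⁴/32 = π(0.0326)⁴/32 = 1.109×10^-7 m⁴.
T_max = τ_allow·J/r = 7.15×10^7 × 1.109×10^-7 / 0.0163 = 486.4 N·m.
ω = 2π·19.3 = 121.3 rad/s, so P_max = T_max·ω = 5.898×10^4 W.

59.0 kW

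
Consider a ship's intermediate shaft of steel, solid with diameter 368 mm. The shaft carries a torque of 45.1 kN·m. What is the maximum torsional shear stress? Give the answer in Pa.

4.61e6 Pa

J = πd⁴/32 = π(0.368)⁴/32 = 1.800×10^-3 m⁴.
τ_max = T·r/J = 45100 × 0.184 / 1.800×10^-3 = 4.609×10^6 Pa.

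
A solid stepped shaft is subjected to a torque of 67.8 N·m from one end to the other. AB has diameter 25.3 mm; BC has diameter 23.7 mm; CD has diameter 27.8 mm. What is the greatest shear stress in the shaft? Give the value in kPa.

25900 kPa

Under the same torque, τ_max = 16T/(πd³) is largest where d is smallest — segment BC (d = 23.7 mm).
τ_max = 16·67.80/(π·(0.0237)³) = 2.594×10^7 Pa.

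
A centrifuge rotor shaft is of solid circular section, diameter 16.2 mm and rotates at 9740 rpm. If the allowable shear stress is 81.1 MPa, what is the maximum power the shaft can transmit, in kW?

69.1 kW

J = πd⁴/32 = π(0.0162)⁴/32 = 6.762×10^-9 m⁴.
T_max = τ_allow·J/r = 8.11×10^7 × 6.762×10^-9 / 0.00810 = 67.70 N·m.
ω = 2π·9740/60 = 1020 rad/s, so P_max = T_max·ω = 6.905×10^4 W.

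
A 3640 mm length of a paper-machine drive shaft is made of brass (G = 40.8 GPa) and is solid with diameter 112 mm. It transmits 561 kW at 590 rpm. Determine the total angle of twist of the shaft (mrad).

52.4 mrad

ω = 2π·590/60 = 61.78 rad/s, so T = P/ω = 561×10³ / 61.78 = 9080 N·m.
J = πd⁴/32 = π(0.112)⁴/32 = 1.545×10^-5 m⁴.
θ = T·L/(G·J) = 9080 × 3.64 / (40.8×10⁹ × 1.545×10^-5) = 0.05244 rad.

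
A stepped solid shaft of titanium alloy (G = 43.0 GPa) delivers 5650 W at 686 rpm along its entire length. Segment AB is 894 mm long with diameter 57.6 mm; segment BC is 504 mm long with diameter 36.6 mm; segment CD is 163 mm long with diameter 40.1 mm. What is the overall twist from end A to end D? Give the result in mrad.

ω = 2π·686/60 = 71.84 rad/s, so T = P/ω = 5650 / 71.84 = 78.65 N·m.
J_AB = π(0.0576)⁴/32 = 1.08×10^-6 m⁴; J_BC = π(0.0366)⁴/32 = 1.76×10^-7 m⁴; J_CD = π(0.0401)⁴/32 = 2.54×10^-7 m⁴.
θ = (T/G)·Σ L_i/J_i = (78.65/43.0×10⁹)·(0.894/1.08×10^-6 + 0.504/1.76×10^-7 + 0.163/2.54×10^-7) = 7.920×10^-3 rad.

7.92 mrad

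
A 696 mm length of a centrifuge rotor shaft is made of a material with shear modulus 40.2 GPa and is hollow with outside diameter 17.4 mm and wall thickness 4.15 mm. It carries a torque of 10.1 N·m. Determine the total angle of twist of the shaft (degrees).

J = π(d_o⁴ − d_i⁴)/32 = π(0.0174⁴ − 0.00910⁴)/32 = 8.326×10^-9 m⁴.
θ = T·L/(G·J) = 10.10 × 0.696 / (40.2×10⁹ × 8.326×10^-9) = 0.02100 rad.

1.20°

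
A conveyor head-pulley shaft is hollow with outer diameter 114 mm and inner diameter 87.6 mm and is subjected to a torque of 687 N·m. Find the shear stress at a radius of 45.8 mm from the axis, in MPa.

2.91 MPa

J = π(d_o⁴ − d_i⁴)/32 = π(0.114⁴ − 0.0876⁴)/32 = 1.080×10^-5 m⁴.
Shear stress varies linearly with radius: τ = T·r/J = 687.0 × 0.0458 / 1.080×10^-5 = 2.913×10^6 Pa.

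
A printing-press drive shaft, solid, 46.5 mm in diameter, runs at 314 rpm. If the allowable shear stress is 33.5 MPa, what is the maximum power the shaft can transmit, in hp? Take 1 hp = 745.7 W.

J = πd⁴/32 = π(0.0465)⁴/32 = 4.590×10^-7 m⁴.
T_max = τ_allow·J/r = 3.35×10^7 × 4.590×10^-7 / 0.0232 = 661.4 N·m.
ω = 2π·314/60 = 32.88 rad/s, so P_max = T_max·ω = 2.175×10^4 W.

29.2 hp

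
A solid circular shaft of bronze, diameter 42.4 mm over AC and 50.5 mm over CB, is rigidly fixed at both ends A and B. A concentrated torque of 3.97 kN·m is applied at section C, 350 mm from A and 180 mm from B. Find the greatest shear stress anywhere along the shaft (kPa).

Compatibility: T_A·a/J_AC = T_B·b/J_CB with T_A + T_B = T₀.
J_AC = 3.17×10^-7 m⁴, J_CB = 6.39×10^-7 m⁴, so T_A = T₀·(J_AC/a)/((J_AC/a)+(J_CB/b)) = 808.1 N·m, T_B = 3162 N·m.
τ in each portion: τ_AC = 5.40×10^7 Pa, τ_CB = 1.25×10^8 Pa; maximum is in CB.
τ_max = T_CB·r/J = 3162·0.0253/6.39×10^-7 = 1.250×10^8 Pa.

125000 kPa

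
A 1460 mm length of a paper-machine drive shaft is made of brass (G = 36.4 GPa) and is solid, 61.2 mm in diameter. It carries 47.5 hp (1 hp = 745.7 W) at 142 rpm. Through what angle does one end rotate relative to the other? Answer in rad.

0.0694 rad

ω = 2π·142/60 = 14.87 rad/s, so T = P/ω = 47.5×745.7 / 14.87 = 2382 N·m.
J = πd⁴/32 = π(0.0612)⁴/32 = 1.377×10^-6 m⁴.
θ = T·L/(G·J) = 2382 × 1.46 / (36.4×10⁹ × 1.377×10^-6) = 0.06937 rad.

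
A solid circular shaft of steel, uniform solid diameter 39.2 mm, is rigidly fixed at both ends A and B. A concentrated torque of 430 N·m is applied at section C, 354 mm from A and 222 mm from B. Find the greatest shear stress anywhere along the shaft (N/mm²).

With uniform GJ and both ends fixed, compatibility θ_AC = θ_CB gives T_A·a = T_B·b, together with T_A + T_B = T₀.
T_A = T₀·b/(a+b) = 430.0·222/576.0 = 165.7 N·m; T_B = 264.3 N·m.
τ in each portion: τ_AC = 1.40×10^7 Pa, τ_CB = 2.23×10^7 Pa; maximum is in CB.
τ_max = T_CB·r/J = 264.3·0.0196/2.32×10^-7 = 2.234×10^7 Pa.

22.3 N/mm²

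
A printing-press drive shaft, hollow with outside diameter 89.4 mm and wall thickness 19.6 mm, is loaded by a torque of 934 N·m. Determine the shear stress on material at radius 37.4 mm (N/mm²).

J = π(d_o⁴ − d_i⁴)/32 = π(0.0894⁴ − 0.0502⁴)/32 = 5.648×10^-6 m⁴.
Shear stress varies linearly with radius: τ = T·r/J = 934.0 × 0.0374 / 5.648×10^-6 = 6.185×10^6 Pa.

6.19 N/mm²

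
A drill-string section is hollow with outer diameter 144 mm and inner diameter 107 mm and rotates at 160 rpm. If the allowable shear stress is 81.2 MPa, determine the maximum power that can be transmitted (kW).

554 kW

J = π(d_o⁴ − d_i⁴)/32 = π(0.144⁴ − 0.107⁴)/32 = 2.934×10^-5 m⁴.
T_max = τ_allow·J/r = 8.12×10^7 × 2.934×10^-5 / 0.0720 = 33090 N·m.
ω = 2π·160/60 = 16.76 rad/s, so P_max = T_max·ω = 5.545×10^5 W.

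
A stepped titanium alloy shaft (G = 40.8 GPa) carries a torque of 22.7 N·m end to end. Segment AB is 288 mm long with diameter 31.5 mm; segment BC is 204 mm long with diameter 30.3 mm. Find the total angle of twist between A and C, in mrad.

J_AB = π(0.0315)⁴/32 = 9.67×10^-8 m⁴; J_BC = π(0.0303)⁴/32 = 8.28×10^-8 m⁴.
θ = (T/G)·Σ L_i/J_i = (22.70/40.8×10⁹)·(0.288/9.67×10^-8 + 0.204/8.28×10^-8) = 3.029×10^-3 rad.

3.03 mrad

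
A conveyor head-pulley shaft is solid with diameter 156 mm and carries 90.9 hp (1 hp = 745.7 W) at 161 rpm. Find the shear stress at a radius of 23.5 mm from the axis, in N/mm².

1.62 N/mm²

ω = 2π·161/60 = 16.86 rad/s, so T = P/ω = 90.9×745.7 / 16.86 = 4020 N·m.
J = πd⁴/32 = π(0.156)⁴/32 = 5.814×10^-5 m⁴.
Shear stress varies linearly with radius: τ = T·r/J = 4020 × 0.0235 / 5.814×10^-5 = 1.625×10^6 Pa.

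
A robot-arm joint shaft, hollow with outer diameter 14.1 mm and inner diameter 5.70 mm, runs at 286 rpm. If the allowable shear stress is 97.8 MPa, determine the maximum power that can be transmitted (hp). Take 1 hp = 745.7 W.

2.10 hp

J = π(d_o⁴ − d_i⁴)/32 = π(0.0141⁴ − 0.00570⁴)/32 = 3.777×10^-9 m⁴.
T_max = τ_allow·J/r = 9.78×10^7 × 3.777×10^-9 / 0.00705 = 52.39 N·m.
ω = 2π·286/60 = 29.95 rad/s, so P_max = T_max·ω = 1569 W.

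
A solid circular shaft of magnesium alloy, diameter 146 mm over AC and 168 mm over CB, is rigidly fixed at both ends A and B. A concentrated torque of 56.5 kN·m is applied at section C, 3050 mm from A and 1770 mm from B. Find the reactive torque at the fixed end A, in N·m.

14100 N·m

Compatibility: T_A·a/J_AC = T_B·b/J_CB with T_A + T_B = T₀.
J_AC = 4.46×10^-5 m⁴, J_CB = 7.82×10^-5 m⁴, so T_A = T₀·(J_AC/a)/((J_AC/a)+(J_CB/b)) = 14050 N·m, T_B = 42450 N·m.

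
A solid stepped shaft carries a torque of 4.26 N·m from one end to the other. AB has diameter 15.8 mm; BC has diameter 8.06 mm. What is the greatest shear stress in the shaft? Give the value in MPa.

41.4 MPa

Under the same torque, τ_max = 16T/(πd³) is largest where d is smallest — segment BC (d = 8.06 mm).
τ_max = 16·4.260/(π·(0.00806)³) = 4.144×10^7 Pa.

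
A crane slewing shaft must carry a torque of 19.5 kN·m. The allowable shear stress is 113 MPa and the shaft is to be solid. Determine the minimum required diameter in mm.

95.8 mm

For a solid shaft τ_max = 16T/(πd³), so d = (16T/(π τ_allow))^(1/3) = (16·19500/(π·1.13×10^8))^(1/3) = 0.09579 m.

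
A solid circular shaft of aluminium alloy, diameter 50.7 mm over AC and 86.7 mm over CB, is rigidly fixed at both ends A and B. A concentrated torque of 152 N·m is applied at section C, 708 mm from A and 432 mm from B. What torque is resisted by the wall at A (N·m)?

Compatibility: T_A·a/J_AC = T_B·b/J_CB with T_A + T_B = T₀.
J_AC = 6.49×10^-7 m⁴, J_CB = 5.55×10^-6 m⁴, so T_A = T₀·(J_AC/a)/((J_AC/a)+(J_CB/b)) = 10.12 N·m, T_B = 141.9 N·m.

10.1 N·m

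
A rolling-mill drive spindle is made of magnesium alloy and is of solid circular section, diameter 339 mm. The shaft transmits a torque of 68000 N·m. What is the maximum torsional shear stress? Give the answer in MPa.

J = πd⁴/32 = π(0.339)⁴/32 = 1.297×10^-3 m⁴.
τ_max = T·r/J = 68000 × 0.170 / 1.297×10^-3 = 8.890×10^6 Pa.

8.89 MPa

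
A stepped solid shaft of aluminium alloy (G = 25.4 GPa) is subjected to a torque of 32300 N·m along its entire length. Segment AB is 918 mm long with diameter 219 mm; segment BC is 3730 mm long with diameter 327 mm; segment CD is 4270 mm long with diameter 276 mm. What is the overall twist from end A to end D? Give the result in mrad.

18.9 mrad

J_AB = π(0.219)⁴/32 = 2.26×10^-4 m⁴; J_BC = π(0.327)⁴/32 = 1.12×10^-3 m⁴; J_CD = π(0.276)⁴/32 = 5.70×10^-4 m⁴.
θ = (T/G)·Σ L_i/J_i = (32300/25.4×10⁹)·(0.918/2.26×10^-4 + 3.73/1.12×10^-3 + 4.27/5.70×10^-4) = 0.01893 rad.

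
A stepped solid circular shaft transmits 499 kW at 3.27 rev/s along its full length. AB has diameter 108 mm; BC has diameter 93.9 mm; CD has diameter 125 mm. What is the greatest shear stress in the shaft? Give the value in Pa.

ω = 2π·3.27 = 20.55 rad/s, so T = P/ω = 499×10³ / 20.55 = 24290 N·m.
Under the same torque, τ_max = 16T/(πd³) is largest where d is smallest — segment BC (d = 93.9 mm).
τ_max = 16·24290/(π·(0.0939)³) = 1.494×10^8 Pa.

1.49e8 Pa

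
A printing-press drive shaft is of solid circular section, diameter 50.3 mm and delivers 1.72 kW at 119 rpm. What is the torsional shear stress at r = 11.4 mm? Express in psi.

363 psi

ω = 2π·119/60 = 12.46 rad/s, so T = P/ω = 1.72×10³ / 12.46 = 138.0 N·m.
J = πd⁴/32 = π(0.0503)⁴/32 = 6.285×10^-7 m⁴.
Shear stress varies linearly with radius: τ = T·r/J = 138.0 × 0.0114 / 6.285×10^-7 = 2.504×10^6 Pa.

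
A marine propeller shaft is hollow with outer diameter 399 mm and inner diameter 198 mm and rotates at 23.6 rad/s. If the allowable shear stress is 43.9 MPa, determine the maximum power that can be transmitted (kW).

12100 kW

J = π(d_o⁴ − d_i⁴)/32 = π(0.399⁴ − 0.198⁴)/32 = 2.337×10^-3 m⁴.
T_max = τ_allow·J/r = 4.39×10^7 × 2.337×10^-3 / 0.200 = 514300 N·m.
ω = 23.6 rad/s, so P_max = T_max·ω = 1.214×10^7 W.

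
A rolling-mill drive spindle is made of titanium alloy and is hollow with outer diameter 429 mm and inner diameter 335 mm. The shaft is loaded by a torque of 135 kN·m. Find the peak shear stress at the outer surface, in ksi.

2.01 ksi

J = π(d_o⁴ − d_i⁴)/32 = π(0.429⁴ − 0.335⁴)/32 = 2.089×10^-3 m⁴.
τ_max = T·r/J = 135000 × 0.214 / 2.089×10^-3 = 1.386×10^7 Pa.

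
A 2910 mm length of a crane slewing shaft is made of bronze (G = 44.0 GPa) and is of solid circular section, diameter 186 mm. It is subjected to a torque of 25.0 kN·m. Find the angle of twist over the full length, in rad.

J = πd⁴/32 = π(0.186)⁴/32 = 1.175×10^-4 m⁴.
θ = T·L/(G·J) = 25000 × 2.91 / (44.0×10⁹ × 1.175×10^-4) = 0.01407 rad.

0.0141 rad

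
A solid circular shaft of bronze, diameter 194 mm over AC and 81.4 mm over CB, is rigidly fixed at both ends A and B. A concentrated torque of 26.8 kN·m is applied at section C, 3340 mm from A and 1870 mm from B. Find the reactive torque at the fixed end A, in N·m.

Compatibility: T_A·a/J_AC = T_B·b/J_CB with T_A + T_B = T₀.
J_AC = 1.39×10^-4 m⁴, J_CB = 4.31×10^-6 m⁴, so T_A = T₀·(J_AC/a)/((J_AC/a)+(J_CB/b)) = 25390 N·m, T_B = 1406 N·m.

25400 N·m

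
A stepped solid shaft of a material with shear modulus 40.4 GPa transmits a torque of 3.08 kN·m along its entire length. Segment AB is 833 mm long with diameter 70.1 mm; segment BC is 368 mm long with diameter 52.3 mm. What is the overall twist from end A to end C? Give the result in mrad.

65.0 mrad

J_AB = π(0.0701)⁴/32 = 2.37×10^-6 m⁴; J_BC = π(0.0523)⁴/32 = 7.35×10^-7 m⁴.
θ = (T/G)·Σ L_i/J_i = (3080/40.4×10⁹)·(0.833/2.37×10^-6 + 0.368/7.35×10^-7) = 0.06498 rad.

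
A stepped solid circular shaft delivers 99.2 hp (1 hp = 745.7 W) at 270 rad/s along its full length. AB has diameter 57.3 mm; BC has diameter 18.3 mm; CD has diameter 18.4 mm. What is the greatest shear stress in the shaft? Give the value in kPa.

228000 kPa

ω = 270 rad/s, so T = P/ω = 99.2×745.7 / 270.0 = 274.0 N·m.
Under the same torque, τ_max = 16T/(πd³) is largest where d is smallest — segment BC (d = 18.3 mm).
τ_max = 16·274.0/(π·(0.0183)³) = 2.277×10^8 Pa.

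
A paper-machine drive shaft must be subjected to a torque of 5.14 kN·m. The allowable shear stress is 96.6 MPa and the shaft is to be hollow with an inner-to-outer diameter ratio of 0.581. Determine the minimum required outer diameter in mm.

67.4 mm

For a hollow shaft with d_i/d_o = 0.581: τ_max = 16T/(π d_o³ (1−k⁴)), so d_o = [16T/(π τ_allow (1−k⁴))]^(1/3) = [16·5140/(π·9.66×10^7·0.8861)]^(1/3) = 0.06738 m.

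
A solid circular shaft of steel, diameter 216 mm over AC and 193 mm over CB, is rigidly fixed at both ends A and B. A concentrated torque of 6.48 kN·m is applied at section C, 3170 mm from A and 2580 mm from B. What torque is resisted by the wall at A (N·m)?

3630 N·m

Compatibility: T_A·a/J_AC = T_B·b/J_CB with T_A + T_B = T₀.
J_AC = 2.14×10^-4 m⁴, J_CB = 1.36×10^-4 m⁴, so T_A = T₀·(J_AC/a)/((J_AC/a)+(J_CB/b)) = 3634 N·m, T_B = 2846 N·m.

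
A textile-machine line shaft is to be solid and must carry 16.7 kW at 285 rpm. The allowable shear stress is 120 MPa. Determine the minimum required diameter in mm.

ω = 2π·285/60 = 29.85 rad/s, so T = P/ω = 16.7×10³ / 29.85 = 559.6 N·m.
For a solid shaft τ_max = 16T/(πd³), so d = (16T/(π τ_allow))^(1/3) = (16·559.6/(π·1.20×10^8))^(1/3) = 0.02874 m.

28.7 mm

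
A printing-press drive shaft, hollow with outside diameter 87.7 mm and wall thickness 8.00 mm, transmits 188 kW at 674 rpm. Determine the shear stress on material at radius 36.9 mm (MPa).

30.6 MPa

ω = 2π·674/60 = 70.58 rad/s, so T = P/ω = 188×10³ / 70.58 = 2664 N·m.
J = π(d_o⁴ − d_i⁴)/32 = π(0.0877⁴ − 0.0717⁴)/32 = 3.213×10^-6 m⁴.
Shear stress varies linearly with radius: τ = T·r/J = 2664 × 0.0369 / 3.213×10^-6 = 3.059×10^7 Pa.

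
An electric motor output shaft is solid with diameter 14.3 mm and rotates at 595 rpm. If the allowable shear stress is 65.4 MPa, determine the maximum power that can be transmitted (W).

J = πd⁴/32 = π(0.0143)⁴/32 = 4.105×10^-9 m⁴.
T_max = τ_allow·J/r = 6.54×10^7 × 4.105×10^-9 / 0.00715 = 37.55 N·m.
ω = 2π·595/60 = 62.31 rad/s, so P_max = T_max·ω = 2340 W.

2340 W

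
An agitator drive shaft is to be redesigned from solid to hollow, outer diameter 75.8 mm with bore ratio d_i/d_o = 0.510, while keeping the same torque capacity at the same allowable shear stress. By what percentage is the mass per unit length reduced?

Equal τ_max and T ⇒ the solid shaft needs d_s³ = d_o³(1−k⁴), so d_s = 75.8·(1−0.510⁴)^(1/3) = 74.05 mm.
Area ratio A_h/A_s = d_o²(1−k²)/d_s² = (1−k²)/(1−k⁴)^(2/3) = 0.7753.
Mass saving = 1 − 0.7753 = 22.5 %.

22.5 %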